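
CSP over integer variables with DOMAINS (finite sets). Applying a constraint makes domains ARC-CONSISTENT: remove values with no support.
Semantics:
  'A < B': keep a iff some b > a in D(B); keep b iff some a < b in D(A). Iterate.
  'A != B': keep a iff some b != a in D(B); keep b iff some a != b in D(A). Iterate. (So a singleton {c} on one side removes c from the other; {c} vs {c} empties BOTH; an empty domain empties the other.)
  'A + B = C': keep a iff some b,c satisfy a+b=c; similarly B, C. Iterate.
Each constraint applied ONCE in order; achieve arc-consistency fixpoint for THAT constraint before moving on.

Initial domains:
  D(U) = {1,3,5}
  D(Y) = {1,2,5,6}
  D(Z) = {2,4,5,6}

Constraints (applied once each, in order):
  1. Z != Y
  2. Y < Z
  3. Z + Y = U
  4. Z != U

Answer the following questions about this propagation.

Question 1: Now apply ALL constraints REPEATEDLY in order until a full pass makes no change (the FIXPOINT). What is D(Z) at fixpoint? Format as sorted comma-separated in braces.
Answer: {2,4}

Derivation:
pass 0 (initial): D(Z)={2,4,5,6}
pass 1: U {1,3,5}->{3,5}; Y {1,2,5,6}->{1}; Z {2,4,5,6}->{2,4}
pass 2: no change
Fixpoint after 2 passes: D(Z) = {2,4}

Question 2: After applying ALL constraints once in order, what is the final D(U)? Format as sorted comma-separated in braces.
Answer: {3,5}

Derivation:
Constraint 1 (Z != Y) on D(Z)={2,4,5,6} D(Y)={1,2,5,6}: no change
Constraint 2 (Y < Z) on D(Y)={1,2,5,6} D(Z)={2,4,5,6}: Y {1,2,5,6}->{1,2,5}
Constraint 3 (Z + Y = U) on D(Z)={2,4,5,6} D(Y)={1,2,5} D(U)={1,3,5}: Z {2,4,5,6}->{2,4}; Y {1,2,5}->{1}; U {1,3,5}->{3,5}
Constraint 4 (Z != U) on D(Z)={2,4} D(U)={3,5}: no change
So after all 4 constraints: D(U) = {3,5}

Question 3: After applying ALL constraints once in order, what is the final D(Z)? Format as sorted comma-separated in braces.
Answer: {2,4}

Derivation:
Constraint 1 (Z != Y) on D(Z)={2,4,5,6} D(Y)={1,2,5,6}: no change
Constraint 2 (Y < Z) on D(Y)={1,2,5,6} D(Z)={2,4,5,6}: Y {1,2,5,6}->{1,2,5}
Constraint 3 (Z + Y = U) on D(Z)={2,4,5,6} D(Y)={1,2,5} D(U)={1,3,5}: Z {2,4,5,6}->{2,4}; Y {1,2,5}->{1}; U {1,3,5}->{3,5}
Constraint 4 (Z != U) on D(Z)={2,4} D(U)={3,5}: no change
So after all 4 constraints: D(Z) = {2,4}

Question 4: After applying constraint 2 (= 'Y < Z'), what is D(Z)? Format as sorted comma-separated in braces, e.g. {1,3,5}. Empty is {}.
Answer: {2,4,5,6}

Derivation:
Constraint 1 (Z != Y) on D(Z)={2,4,5,6} D(Y)={1,2,5,6}: no change
Constraint 2 (Y < Z) on D(Y)={1,2,5,6} D(Z)={2,4,5,6}: Y {1,2,5,6}->{1,2,5}
So after constraint 2: D(Z) = {2,4,5,6}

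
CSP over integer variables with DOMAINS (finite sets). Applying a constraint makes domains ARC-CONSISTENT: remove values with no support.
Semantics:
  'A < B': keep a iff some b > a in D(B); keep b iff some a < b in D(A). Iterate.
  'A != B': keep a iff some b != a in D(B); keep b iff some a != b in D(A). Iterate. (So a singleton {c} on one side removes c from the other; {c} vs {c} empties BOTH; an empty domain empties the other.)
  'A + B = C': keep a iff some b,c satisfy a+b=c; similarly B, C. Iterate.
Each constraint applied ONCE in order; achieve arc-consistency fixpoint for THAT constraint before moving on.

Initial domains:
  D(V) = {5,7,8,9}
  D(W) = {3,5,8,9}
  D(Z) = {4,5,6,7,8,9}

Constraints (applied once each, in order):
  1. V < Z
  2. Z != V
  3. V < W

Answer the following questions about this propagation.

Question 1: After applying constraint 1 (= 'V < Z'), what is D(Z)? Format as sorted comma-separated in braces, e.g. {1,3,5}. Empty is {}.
Answer: {6,7,8,9}

Derivation:
Constraint 1 (V < Z) on D(V)={5,7,8,9} D(Z)={4,5,6,7,8,9}: V {5,7,8,9}->{5,7,8}; Z {4,5,6,7,8,9}->{6,7,8,9}
So after constraint 1: D(Z) = {6,7,8,9}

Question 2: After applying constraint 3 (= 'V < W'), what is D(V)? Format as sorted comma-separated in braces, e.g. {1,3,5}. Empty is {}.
Answer: {5,7,8}

Derivation:
Constraint 1 (V < Z) on D(V)={5,7,8,9} D(Z)={4,5,6,7,8,9}: V {5,7,8,9}->{5,7,8}; Z {4,5,6,7,8,9}->{6,7,8,9}
Constraint 2 (Z != V) on D(Z)={6,7,8,9} D(V)={5,7,8}: no change
Constraint 3 (V < W) on D(V)={5,7,8} D(W)={3,5,8,9}: W {3,5,8,9}->{8,9}
So after constraint 3: D(V) = {5,7,8}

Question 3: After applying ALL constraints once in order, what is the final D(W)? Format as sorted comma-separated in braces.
Constraint 1 (V < Z) on D(V)={5,7,8,9} D(Z)={4,5,6,7,8,9}: V {5,7,8,9}->{5,7,8}; Z {4,5,6,7,8,9}->{6,7,8,9}
Constraint 2 (Z != V) on D(Z)={6,7,8,9} D(V)={5,7,8}: no change
Constraint 3 (V < W) on D(V)={5,7,8} D(W)={3,5,8,9}: W {3,5,8,9}->{8,9}
So after all 3 constraints: D(W) = {8,9}

Answer: {8,9}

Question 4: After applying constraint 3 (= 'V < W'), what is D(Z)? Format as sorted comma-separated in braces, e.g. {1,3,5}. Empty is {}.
Answer: {6,7,8,9}

Derivation:
Constraint 1 (V < Z) on D(V)={5,7,8,9} D(Z)={4,5,6,7,8,9}: V {5,7,8,9}->{5,7,8}; Z {4,5,6,7,8,9}->{6,7,8,9}
Constraint 2 (Z != V) on D(Z)={6,7,8,9} D(V)={5,7,8}: no change
Constraint 3 (V < W) on D(V)={5,7,8} D(W)={3,5,8,9}: W {3,5,8,9}->{8,9}
So after constraint 3: D(Z) = {6,7,8,9}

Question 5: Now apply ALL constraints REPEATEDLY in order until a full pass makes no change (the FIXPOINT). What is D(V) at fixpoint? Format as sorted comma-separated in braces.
Answer: {5,7,8}

Derivation:
pass 0 (initial): D(V)={5,7,8,9}
pass 1: V {5,7,8,9}->{5,7,8}; W {3,5,8,9}->{8,9}; Z {4,5,6,7,8,9}->{6,7,8,9}
pass 2: no change
Fixpoint after 2 passes: D(V) = {5,7,8}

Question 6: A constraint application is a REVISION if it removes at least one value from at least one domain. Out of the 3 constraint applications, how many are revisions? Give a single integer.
Constraint 1 (V < Z) on D(V)={5,7,8,9} D(Z)={4,5,6,7,8,9}: V {5,7,8,9}->{5,7,8}; Z {4,5,6,7,8,9}->{6,7,8,9} => REVISION
Constraint 2 (Z != V) on D(Z)={6,7,8,9} D(V)={5,7,8}: no change => not a revision
Constraint 3 (V < W) on D(V)={5,7,8} D(W)={3,5,8,9}: W {3,5,8,9}->{8,9} => REVISION
Total revisions = 2

Answer: 2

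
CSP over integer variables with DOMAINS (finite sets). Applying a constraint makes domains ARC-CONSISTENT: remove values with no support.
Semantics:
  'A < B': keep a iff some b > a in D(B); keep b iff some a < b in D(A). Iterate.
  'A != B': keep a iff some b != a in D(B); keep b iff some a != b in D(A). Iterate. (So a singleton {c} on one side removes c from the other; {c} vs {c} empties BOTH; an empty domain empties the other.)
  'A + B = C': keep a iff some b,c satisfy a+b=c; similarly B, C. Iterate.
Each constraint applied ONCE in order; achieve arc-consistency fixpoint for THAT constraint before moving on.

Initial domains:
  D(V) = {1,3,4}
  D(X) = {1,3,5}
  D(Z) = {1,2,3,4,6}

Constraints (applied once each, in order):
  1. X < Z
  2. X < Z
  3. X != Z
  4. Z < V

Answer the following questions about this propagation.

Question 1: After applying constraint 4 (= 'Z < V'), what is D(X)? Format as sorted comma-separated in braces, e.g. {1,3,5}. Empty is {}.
Answer: {1,3,5}

Derivation:
Constraint 1 (X < Z) on D(X)={1,3,5} D(Z)={1,2,3,4,6}: Z {1,2,3,4,6}->{2,3,4,6}
Constraint 2 (X < Z) on D(X)={1,3,5} D(Z)={2,3,4,6}: no change
Constraint 3 (X != Z) on D(X)={1,3,5} D(Z)={2,3,4,6}: no change
Constraint 4 (Z < V) on D(Z)={2,3,4,6} D(V)={1,3,4}: Z {2,3,4,6}->{2,3}; V {1,3,4}->{3,4}
So after constraint 4: D(X) = {1,3,5}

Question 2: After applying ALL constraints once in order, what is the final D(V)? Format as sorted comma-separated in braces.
Constraint 1 (X < Z) on D(X)={1,3,5} D(Z)={1,2,3,4,6}: Z {1,2,3,4,6}->{2,3,4,6}
Constraint 2 (X < Z) on D(X)={1,3,5} D(Z)={2,3,4,6}: no change
Constraint 3 (X != Z) on D(X)={1,3,5} D(Z)={2,3,4,6}: no change
Constraint 4 (Z < V) on D(Z)={2,3,4,6} D(V)={1,3,4}: Z {2,3,4,6}->{2,3}; V {1,3,4}->{3,4}
So after all 4 constraints: D(V) = {3,4}

Answer: {3,4}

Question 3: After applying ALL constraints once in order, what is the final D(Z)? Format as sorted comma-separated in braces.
Answer: {2,3}

Derivation:
Constraint 1 (X < Z) on D(X)={1,3,5} D(Z)={1,2,3,4,6}: Z {1,2,3,4,6}->{2,3,4,6}
Constraint 2 (X < Z) on D(X)={1,3,5} D(Z)={2,3,4,6}: no change
Constraint 3 (X != Z) on D(X)={1,3,5} D(Z)={2,3,4,6}: no change
Constraint 4 (Z < V) on D(Z)={2,3,4,6} D(V)={1,3,4}: Z {2,3,4,6}->{2,3}; V {1,3,4}->{3,4}
So after all 4 constraints: D(Z) = {2,3}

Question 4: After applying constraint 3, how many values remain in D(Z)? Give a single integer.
Constraint 1 (X < Z) on D(X)={1,3,5} D(Z)={1,2,3,4,6}: Z {1,2,3,4,6}->{2,3,4,6}
Constraint 2 (X < Z) on D(X)={1,3,5} D(Z)={2,3,4,6}: no change
Constraint 3 (X != Z) on D(X)={1,3,5} D(Z)={2,3,4,6}: no change
So after constraint 3: D(Z)={2,3,4,6}, size = 4

Answer: 4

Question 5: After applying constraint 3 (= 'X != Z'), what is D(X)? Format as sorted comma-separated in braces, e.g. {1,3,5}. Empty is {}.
Constraint 1 (X < Z) on D(X)={1,3,5} D(Z)={1,2,3,4,6}: Z {1,2,3,4,6}->{2,3,4,6}
Constraint 2 (X < Z) on D(X)={1,3,5} D(Z)={2,3,4,6}: no change
Constraint 3 (X != Z) on D(X)={1,3,5} D(Z)={2,3,4,6}: no change
So after constraint 3: D(X) = {1,3,5}

Answer: {1,3,5}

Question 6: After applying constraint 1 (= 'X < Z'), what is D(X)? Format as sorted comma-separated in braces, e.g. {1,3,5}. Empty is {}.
Answer: {1,3,5}

Derivation:
Constraint 1 (X < Z) on D(X)={1,3,5} D(Z)={1,2,3,4,6}: Z {1,2,3,4,6}->{2,3,4,6}
So after constraint 1: D(X) = {1,3,5}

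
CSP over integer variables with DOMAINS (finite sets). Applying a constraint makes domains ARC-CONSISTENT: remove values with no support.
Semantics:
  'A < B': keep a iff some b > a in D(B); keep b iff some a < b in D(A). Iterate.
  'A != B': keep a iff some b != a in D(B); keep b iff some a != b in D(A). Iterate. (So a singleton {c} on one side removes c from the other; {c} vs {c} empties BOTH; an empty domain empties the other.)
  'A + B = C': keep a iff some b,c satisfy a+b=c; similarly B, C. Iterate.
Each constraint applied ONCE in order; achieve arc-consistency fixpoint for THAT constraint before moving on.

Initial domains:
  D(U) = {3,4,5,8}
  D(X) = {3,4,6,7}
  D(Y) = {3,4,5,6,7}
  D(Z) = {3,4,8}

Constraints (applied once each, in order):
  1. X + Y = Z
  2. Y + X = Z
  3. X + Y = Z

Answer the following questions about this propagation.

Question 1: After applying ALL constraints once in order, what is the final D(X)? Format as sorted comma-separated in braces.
Constraint 1 (X + Y = Z) on D(X)={3,4,6,7} D(Y)={3,4,5,6,7} D(Z)={3,4,8}: X {3,4,6,7}->{3,4}; Y {3,4,5,6,7}->{4,5}; Z {3,4,8}->{8}
Constraint 2 (Y + X = Z) on D(Y)={4,5} D(X)={3,4} D(Z)={8}: no change
Constraint 3 (X + Y = Z) on D(X)={3,4} D(Y)={4,5} D(Z)={8}: no change
So after all 3 constraints: D(X) = {3,4}

Answer: {3,4}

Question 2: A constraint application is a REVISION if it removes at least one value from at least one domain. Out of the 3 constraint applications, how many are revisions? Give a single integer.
Answer: 1

Derivation:
Constraint 1 (X + Y = Z) on D(X)={3,4,6,7} D(Y)={3,4,5,6,7} D(Z)={3,4,8}: X {3,4,6,7}->{3,4}; Y {3,4,5,6,7}->{4,5}; Z {3,4,8}->{8} => REVISION
Constraint 2 (Y + X = Z) on D(Y)={4,5} D(X)={3,4} D(Z)={8}: no change => not a revision
Constraint 3 (X + Y = Z) on D(X)={3,4} D(Y)={4,5} D(Z)={8}: no change => not a revision
Total revisions = 1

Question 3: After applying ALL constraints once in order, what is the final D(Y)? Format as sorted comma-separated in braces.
Constraint 1 (X + Y = Z) on D(X)={3,4,6,7} D(Y)={3,4,5,6,7} D(Z)={3,4,8}: X {3,4,6,7}->{3,4}; Y {3,4,5,6,7}->{4,5}; Z {3,4,8}->{8}
Constraint 2 (Y + X = Z) on D(Y)={4,5} D(X)={3,4} D(Z)={8}: no change
Constraint 3 (X + Y = Z) on D(X)={3,4} D(Y)={4,5} D(Z)={8}: no change
So after all 3 constraints: D(Y) = {4,5}

Answer: {4,5}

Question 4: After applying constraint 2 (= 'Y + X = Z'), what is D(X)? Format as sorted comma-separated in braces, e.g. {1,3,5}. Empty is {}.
Answer: {3,4}

Derivation:
Constraint 1 (X + Y = Z) on D(X)={3,4,6,7} D(Y)={3,4,5,6,7} D(Z)={3,4,8}: X {3,4,6,7}->{3,4}; Y {3,4,5,6,7}->{4,5}; Z {3,4,8}->{8}
Constraint 2 (Y + X = Z) on D(Y)={4,5} D(X)={3,4} D(Z)={8}: no change
So after constraint 2: D(X) = {3,4}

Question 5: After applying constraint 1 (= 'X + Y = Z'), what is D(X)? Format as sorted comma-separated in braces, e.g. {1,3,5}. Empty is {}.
Constraint 1 (X + Y = Z) on D(X)={3,4,6,7} D(Y)={3,4,5,6,7} D(Z)={3,4,8}: X {3,4,6,7}->{3,4}; Y {3,4,5,6,7}->{4,5}; Z {3,4,8}->{8}
So after constraint 1: D(X) = {3,4}

Answer: {3,4}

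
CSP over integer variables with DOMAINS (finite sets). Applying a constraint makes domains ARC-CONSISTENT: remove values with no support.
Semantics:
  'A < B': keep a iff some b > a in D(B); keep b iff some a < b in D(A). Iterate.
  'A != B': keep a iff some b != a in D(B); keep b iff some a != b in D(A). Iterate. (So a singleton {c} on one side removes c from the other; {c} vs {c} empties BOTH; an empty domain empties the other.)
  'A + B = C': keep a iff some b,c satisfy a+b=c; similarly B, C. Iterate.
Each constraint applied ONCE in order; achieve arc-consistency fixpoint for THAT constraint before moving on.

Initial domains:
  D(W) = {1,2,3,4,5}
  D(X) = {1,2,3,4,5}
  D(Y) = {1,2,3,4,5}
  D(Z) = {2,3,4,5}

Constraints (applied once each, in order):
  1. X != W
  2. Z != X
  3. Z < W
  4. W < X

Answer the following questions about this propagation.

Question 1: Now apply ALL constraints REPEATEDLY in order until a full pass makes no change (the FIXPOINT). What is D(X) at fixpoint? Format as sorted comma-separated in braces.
Answer: {4,5}

Derivation:
pass 0 (initial): D(X)={1,2,3,4,5}
pass 1: W {1,2,3,4,5}->{3,4}; X {1,2,3,4,5}->{4,5}; Z {2,3,4,5}->{2,3,4}
pass 2: Z {2,3,4}->{2,3}
pass 3: no change
Fixpoint after 3 passes: D(X) = {4,5}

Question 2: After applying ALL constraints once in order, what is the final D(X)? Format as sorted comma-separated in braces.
Answer: {4,5}

Derivation:
Constraint 1 (X != W) on D(X)={1,2,3,4,5} D(W)={1,2,3,4,5}: no change
Constraint 2 (Z != X) on D(Z)={2,3,4,5} D(X)={1,2,3,4,5}: no change
Constraint 3 (Z < W) on D(Z)={2,3,4,5} D(W)={1,2,3,4,5}: Z {2,3,4,5}->{2,3,4}; W {1,2,3,4,5}->{3,4,5}
Constraint 4 (W < X) on D(W)={3,4,5} D(X)={1,2,3,4,5}: W {3,4,5}->{3,4}; X {1,2,3,4,5}->{4,5}
So after all 4 constraints: D(X) = {4,5}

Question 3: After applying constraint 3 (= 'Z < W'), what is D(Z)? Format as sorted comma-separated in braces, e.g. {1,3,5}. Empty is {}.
Answer: {2,3,4}

Derivation:
Constraint 1 (X != W) on D(X)={1,2,3,4,5} D(W)={1,2,3,4,5}: no change
Constraint 2 (Z != X) on D(Z)={2,3,4,5} D(X)={1,2,3,4,5}: no change
Constraint 3 (Z < W) on D(Z)={2,3,4,5} D(W)={1,2,3,4,5}: Z {2,3,4,5}->{2,3,4}; W {1,2,3,4,5}->{3,4,5}
So after constraint 3: D(Z) = {2,3,4}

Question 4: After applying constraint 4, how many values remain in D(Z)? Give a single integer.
Constraint 1 (X != W) on D(X)={1,2,3,4,5} D(W)={1,2,3,4,5}: no change
Constraint 2 (Z != X) on D(Z)={2,3,4,5} D(X)={1,2,3,4,5}: no change
Constraint 3 (Z < W) on D(Z)={2,3,4,5} D(W)={1,2,3,4,5}: Z {2,3,4,5}->{2,3,4}; W {1,2,3,4,5}->{3,4,5}
Constraint 4 (W < X) on D(W)={3,4,5} D(X)={1,2,3,4,5}: W {3,4,5}->{3,4}; X {1,2,3,4,5}->{4,5}
So after constraint 4: D(Z)={2,3,4}, size = 3

Answer: 3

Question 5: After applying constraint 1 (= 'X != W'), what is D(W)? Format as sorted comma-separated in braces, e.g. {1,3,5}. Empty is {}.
Answer: {1,2,3,4,5}

Derivation:
Constraint 1 (X != W) on D(X)={1,2,3,4,5} D(W)={1,2,3,4,5}: no change
So after constraint 1: D(W) = {1,2,3,4,5}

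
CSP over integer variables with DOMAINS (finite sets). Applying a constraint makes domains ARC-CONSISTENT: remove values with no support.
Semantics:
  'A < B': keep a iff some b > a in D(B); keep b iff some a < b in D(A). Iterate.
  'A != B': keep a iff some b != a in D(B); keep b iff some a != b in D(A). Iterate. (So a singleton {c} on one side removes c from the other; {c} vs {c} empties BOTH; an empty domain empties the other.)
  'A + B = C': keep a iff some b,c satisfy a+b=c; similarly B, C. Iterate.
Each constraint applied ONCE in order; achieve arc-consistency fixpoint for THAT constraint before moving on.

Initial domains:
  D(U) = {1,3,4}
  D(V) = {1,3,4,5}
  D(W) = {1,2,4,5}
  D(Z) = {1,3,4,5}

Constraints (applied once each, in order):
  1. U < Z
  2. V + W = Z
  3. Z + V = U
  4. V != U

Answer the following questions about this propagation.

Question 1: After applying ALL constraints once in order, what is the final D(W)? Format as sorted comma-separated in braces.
Answer: {1,2,4}

Derivation:
Constraint 1 (U < Z) on D(U)={1,3,4} D(Z)={1,3,4,5}: Z {1,3,4,5}->{3,4,5}
Constraint 2 (V + W = Z) on D(V)={1,3,4,5} D(W)={1,2,4,5} D(Z)={3,4,5}: V {1,3,4,5}->{1,3,4}; W {1,2,4,5}->{1,2,4}
Constraint 3 (Z + V = U) on D(Z)={3,4,5} D(V)={1,3,4} D(U)={1,3,4}: Z {3,4,5}->{3}; V {1,3,4}->{1}; U {1,3,4}->{4}
Constraint 4 (V != U) on D(V)={1} D(U)={4}: no change
So after all 4 constraints: D(W) = {1,2,4}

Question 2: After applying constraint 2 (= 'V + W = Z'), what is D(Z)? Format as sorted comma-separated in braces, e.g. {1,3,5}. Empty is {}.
Answer: {3,4,5}

Derivation:
Constraint 1 (U < Z) on D(U)={1,3,4} D(Z)={1,3,4,5}: Z {1,3,4,5}->{3,4,5}
Constraint 2 (V + W = Z) on D(V)={1,3,4,5} D(W)={1,2,4,5} D(Z)={3,4,5}: V {1,3,4,5}->{1,3,4}; W {1,2,4,5}->{1,2,4}
So after constraint 2: D(Z) = {3,4,5}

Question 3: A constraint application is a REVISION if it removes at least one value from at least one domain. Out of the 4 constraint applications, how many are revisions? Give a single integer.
Constraint 1 (U < Z) on D(U)={1,3,4} D(Z)={1,3,4,5}: Z {1,3,4,5}->{3,4,5} => REVISION
Constraint 2 (V + W = Z) on D(V)={1,3,4,5} D(W)={1,2,4,5} D(Z)={3,4,5}: V {1,3,4,5}->{1,3,4}; W {1,2,4,5}->{1,2,4} => REVISION
Constraint 3 (Z + V = U) on D(Z)={3,4,5} D(V)={1,3,4} D(U)={1,3,4}: Z {3,4,5}->{3}; V {1,3,4}->{1}; U {1,3,4}->{4} => REVISION
Constraint 4 (V != U) on D(V)={1} D(U)={4}: no change => not a revision
Total revisions = 3

Answer: 3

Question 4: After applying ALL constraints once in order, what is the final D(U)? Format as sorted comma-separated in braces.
Constraint 1 (U < Z) on D(U)={1,3,4} D(Z)={1,3,4,5}: Z {1,3,4,5}->{3,4,5}
Constraint 2 (V + W = Z) on D(V)={1,3,4,5} D(W)={1,2,4,5} D(Z)={3,4,5}: V {1,3,4,5}->{1,3,4}; W {1,2,4,5}->{1,2,4}
Constraint 3 (Z + V = U) on D(Z)={3,4,5} D(V)={1,3,4} D(U)={1,3,4}: Z {3,4,5}->{3}; V {1,3,4}->{1}; U {1,3,4}->{4}
Constraint 4 (V != U) on D(V)={1} D(U)={4}: no change
So after all 4 constraints: D(U) = {4}

Answer: {4}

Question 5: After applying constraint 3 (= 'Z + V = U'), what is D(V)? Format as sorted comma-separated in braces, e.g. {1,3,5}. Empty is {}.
Answer: {1}

Derivation:
Constraint 1 (U < Z) on D(U)={1,3,4} D(Z)={1,3,4,5}: Z {1,3,4,5}->{3,4,5}
Constraint 2 (V + W = Z) on D(V)={1,3,4,5} D(W)={1,2,4,5} D(Z)={3,4,5}: V {1,3,4,5}->{1,3,4}; W {1,2,4,5}->{1,2,4}
Constraint 3 (Z + V = U) on D(Z)={3,4,5} D(V)={1,3,4} D(U)={1,3,4}: Z {3,4,5}->{3}; V {1,3,4}->{1}; U {1,3,4}->{4}
So after constraint 3: D(V) = {1}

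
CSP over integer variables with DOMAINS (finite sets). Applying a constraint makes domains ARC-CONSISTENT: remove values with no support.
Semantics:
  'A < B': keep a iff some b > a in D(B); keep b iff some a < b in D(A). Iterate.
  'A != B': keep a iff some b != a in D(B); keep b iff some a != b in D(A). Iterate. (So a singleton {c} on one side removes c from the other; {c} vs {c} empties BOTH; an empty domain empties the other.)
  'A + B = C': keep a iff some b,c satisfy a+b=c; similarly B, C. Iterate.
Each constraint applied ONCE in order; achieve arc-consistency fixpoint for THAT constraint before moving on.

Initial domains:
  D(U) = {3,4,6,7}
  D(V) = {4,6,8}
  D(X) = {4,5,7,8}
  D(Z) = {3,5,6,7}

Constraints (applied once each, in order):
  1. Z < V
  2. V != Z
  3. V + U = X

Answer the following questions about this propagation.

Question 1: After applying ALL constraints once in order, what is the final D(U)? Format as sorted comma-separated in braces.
Constraint 1 (Z < V) on D(Z)={3,5,6,7} D(V)={4,6,8}: no change
Constraint 2 (V != Z) on D(V)={4,6,8} D(Z)={3,5,6,7}: no change
Constraint 3 (V + U = X) on D(V)={4,6,8} D(U)={3,4,6,7} D(X)={4,5,7,8}: V {4,6,8}->{4}; U {3,4,6,7}->{3,4}; X {4,5,7,8}->{7,8}
So after all 3 constraints: D(U) = {3,4}

Answer: {3,4}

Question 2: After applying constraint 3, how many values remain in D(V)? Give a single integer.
Answer: 1

Derivation:
Constraint 1 (Z < V) on D(Z)={3,5,6,7} D(V)={4,6,8}: no change
Constraint 2 (V != Z) on D(V)={4,6,8} D(Z)={3,5,6,7}: no change
Constraint 3 (V + U = X) on D(V)={4,6,8} D(U)={3,4,6,7} D(X)={4,5,7,8}: V {4,6,8}->{4}; U {3,4,6,7}->{3,4}; X {4,5,7,8}->{7,8}
So after constraint 3: D(V)={4}, size = 1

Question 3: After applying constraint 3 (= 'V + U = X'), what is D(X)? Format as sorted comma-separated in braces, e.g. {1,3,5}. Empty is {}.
Answer: {7,8}

Derivation:
Constraint 1 (Z < V) on D(Z)={3,5,6,7} D(V)={4,6,8}: no change
Constraint 2 (V != Z) on D(V)={4,6,8} D(Z)={3,5,6,7}: no change
Constraint 3 (V + U = X) on D(V)={4,6,8} D(U)={3,4,6,7} D(X)={4,5,7,8}: V {4,6,8}->{4}; U {3,4,6,7}->{3,4}; X {4,5,7,8}->{7,8}
So after constraint 3: D(X) = {7,8}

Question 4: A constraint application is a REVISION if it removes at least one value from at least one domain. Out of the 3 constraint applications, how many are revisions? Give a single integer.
Constraint 1 (Z < V) on D(Z)={3,5,6,7} D(V)={4,6,8}: no change => not a revision
Constraint 2 (V != Z) on D(V)={4,6,8} D(Z)={3,5,6,7}: no change => not a revision
Constraint 3 (V + U = X) on D(V)={4,6,8} D(U)={3,4,6,7} D(X)={4,5,7,8}: V {4,6,8}->{4}; U {3,4,6,7}->{3,4}; X {4,5,7,8}->{7,8} => REVISION
Total revisions = 1

Answer: 1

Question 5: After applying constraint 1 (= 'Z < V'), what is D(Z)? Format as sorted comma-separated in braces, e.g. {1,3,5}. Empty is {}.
Constraint 1 (Z < V) on D(Z)={3,5,6,7} D(V)={4,6,8}: no change
So after constraint 1: D(Z) = {3,5,6,7}

Answer: {3,5,6,7}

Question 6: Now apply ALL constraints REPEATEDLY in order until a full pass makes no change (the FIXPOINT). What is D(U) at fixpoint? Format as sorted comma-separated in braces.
pass 0 (initial): D(U)={3,4,6,7}
pass 1: U {3,4,6,7}->{3,4}; V {4,6,8}->{4}; X {4,5,7,8}->{7,8}
pass 2: Z {3,5,6,7}->{3}
pass 3: no change
Fixpoint after 3 passes: D(U) = {3,4}

Answer: {3,4}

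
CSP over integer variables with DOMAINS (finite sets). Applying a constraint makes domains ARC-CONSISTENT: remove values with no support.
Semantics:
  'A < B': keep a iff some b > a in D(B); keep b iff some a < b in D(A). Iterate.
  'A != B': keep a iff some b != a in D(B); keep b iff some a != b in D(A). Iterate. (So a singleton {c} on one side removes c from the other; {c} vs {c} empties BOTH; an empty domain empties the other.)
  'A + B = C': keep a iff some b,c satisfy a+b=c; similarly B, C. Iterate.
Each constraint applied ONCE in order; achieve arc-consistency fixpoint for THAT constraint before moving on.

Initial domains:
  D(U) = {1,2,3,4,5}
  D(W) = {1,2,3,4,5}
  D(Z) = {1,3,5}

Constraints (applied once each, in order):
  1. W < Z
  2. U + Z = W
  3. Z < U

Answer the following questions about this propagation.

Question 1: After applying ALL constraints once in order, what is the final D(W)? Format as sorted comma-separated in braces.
Answer: {4}

Derivation:
Constraint 1 (W < Z) on D(W)={1,2,3,4,5} D(Z)={1,3,5}: W {1,2,3,4,5}->{1,2,3,4}; Z {1,3,5}->{3,5}
Constraint 2 (U + Z = W) on D(U)={1,2,3,4,5} D(Z)={3,5} D(W)={1,2,3,4}: U {1,2,3,4,5}->{1}; Z {3,5}->{3}; W {1,2,3,4}->{4}
Constraint 3 (Z < U) on D(Z)={3} D(U)={1}: Z {3}->{}; U {1}->{}
So after all 3 constraints: D(W) = {4}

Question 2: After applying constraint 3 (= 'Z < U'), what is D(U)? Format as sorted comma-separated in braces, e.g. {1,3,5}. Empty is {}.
Constraint 1 (W < Z) on D(W)={1,2,3,4,5} D(Z)={1,3,5}: W {1,2,3,4,5}->{1,2,3,4}; Z {1,3,5}->{3,5}
Constraint 2 (U + Z = W) on D(U)={1,2,3,4,5} D(Z)={3,5} D(W)={1,2,3,4}: U {1,2,3,4,5}->{1}; Z {3,5}->{3}; W {1,2,3,4}->{4}
Constraint 3 (Z < U) on D(Z)={3} D(U)={1}: Z {3}->{}; U {1}->{}
So after constraint 3: D(U) = {}

Answer: {}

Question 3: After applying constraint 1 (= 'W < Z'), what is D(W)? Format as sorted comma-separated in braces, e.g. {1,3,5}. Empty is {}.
Constraint 1 (W < Z) on D(W)={1,2,3,4,5} D(Z)={1,3,5}: W {1,2,3,4,5}->{1,2,3,4}; Z {1,3,5}->{3,5}
So after constraint 1: D(W) = {1,2,3,4}

Answer: {1,2,3,4}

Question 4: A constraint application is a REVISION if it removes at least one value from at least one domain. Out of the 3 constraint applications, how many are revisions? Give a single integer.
Constraint 1 (W < Z) on D(W)={1,2,3,4,5} D(Z)={1,3,5}: W {1,2,3,4,5}->{1,2,3,4}; Z {1,3,5}->{3,5} => REVISION
Constraint 2 (U + Z = W) on D(U)={1,2,3,4,5} D(Z)={3,5} D(W)={1,2,3,4}: U {1,2,3,4,5}->{1}; Z {3,5}->{3}; W {1,2,3,4}->{4} => REVISION
Constraint 3 (Z < U) on D(Z)={3} D(U)={1}: Z {3}->{}; U {1}->{} => REVISION
Total revisions = 3

Answer: 3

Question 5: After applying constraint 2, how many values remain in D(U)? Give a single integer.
Answer: 1

Derivation:
Constraint 1 (W < Z) on D(W)={1,2,3,4,5} D(Z)={1,3,5}: W {1,2,3,4,5}->{1,2,3,4}; Z {1,3,5}->{3,5}
Constraint 2 (U + Z = W) on D(U)={1,2,3,4,5} D(Z)={3,5} D(W)={1,2,3,4}: U {1,2,3,4,5}->{1}; Z {3,5}->{3}; W {1,2,3,4}->{4}
So after constraint 2: D(U)={1}, size = 1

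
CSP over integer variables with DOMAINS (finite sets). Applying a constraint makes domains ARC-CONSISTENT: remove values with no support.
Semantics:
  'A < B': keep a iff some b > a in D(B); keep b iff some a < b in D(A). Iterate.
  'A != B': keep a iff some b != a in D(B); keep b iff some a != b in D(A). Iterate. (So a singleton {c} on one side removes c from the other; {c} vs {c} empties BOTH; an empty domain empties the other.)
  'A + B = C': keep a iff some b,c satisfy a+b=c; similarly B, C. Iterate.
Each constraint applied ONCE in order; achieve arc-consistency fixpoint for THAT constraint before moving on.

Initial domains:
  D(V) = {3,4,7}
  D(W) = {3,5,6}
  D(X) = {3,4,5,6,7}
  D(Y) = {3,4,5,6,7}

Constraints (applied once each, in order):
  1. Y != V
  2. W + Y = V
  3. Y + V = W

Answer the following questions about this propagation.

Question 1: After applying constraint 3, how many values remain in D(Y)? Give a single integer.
Answer: 0

Derivation:
Constraint 1 (Y != V) on D(Y)={3,4,5,6,7} D(V)={3,4,7}: no change
Constraint 2 (W + Y = V) on D(W)={3,5,6} D(Y)={3,4,5,6,7} D(V)={3,4,7}: W {3,5,6}->{3}; Y {3,4,5,6,7}->{4}; V {3,4,7}->{7}
Constraint 3 (Y + V = W) on D(Y)={4} D(V)={7} D(W)={3}: Y {4}->{}; V {7}->{}; W {3}->{}
So after constraint 3: D(Y)={}, size = 0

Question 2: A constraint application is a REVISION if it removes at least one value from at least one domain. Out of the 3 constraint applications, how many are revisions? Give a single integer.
Answer: 2

Derivation:
Constraint 1 (Y != V) on D(Y)={3,4,5,6,7} D(V)={3,4,7}: no change => not a revision
Constraint 2 (W + Y = V) on D(W)={3,5,6} D(Y)={3,4,5,6,7} D(V)={3,4,7}: W {3,5,6}->{3}; Y {3,4,5,6,7}->{4}; V {3,4,7}->{7} => REVISION
Constraint 3 (Y + V = W) on D(Y)={4} D(V)={7} D(W)={3}: Y {4}->{}; V {7}->{}; W {3}->{} => REVISION
Total revisions = 2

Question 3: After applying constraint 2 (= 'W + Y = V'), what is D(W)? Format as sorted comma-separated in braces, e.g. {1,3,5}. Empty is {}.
Answer: {3}

Derivation:
Constraint 1 (Y != V) on D(Y)={3,4,5,6,7} D(V)={3,4,7}: no change
Constraint 2 (W + Y = V) on D(W)={3,5,6} D(Y)={3,4,5,6,7} D(V)={3,4,7}: W {3,5,6}->{3}; Y {3,4,5,6,7}->{4}; V {3,4,7}->{7}
So after constraint 2: D(W) = {3}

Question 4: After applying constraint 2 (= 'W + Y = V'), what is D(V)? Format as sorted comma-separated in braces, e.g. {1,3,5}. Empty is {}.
Constraint 1 (Y != V) on D(Y)={3,4,5,6,7} D(V)={3,4,7}: no change
Constraint 2 (W + Y = V) on D(W)={3,5,6} D(Y)={3,4,5,6,7} D(V)={3,4,7}: W {3,5,6}->{3}; Y {3,4,5,6,7}->{4}; V {3,4,7}->{7}
So after constraint 2: D(V) = {7}

Answer: {7}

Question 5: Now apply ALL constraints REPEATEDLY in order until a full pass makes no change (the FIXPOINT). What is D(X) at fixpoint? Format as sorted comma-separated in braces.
Answer: {3,4,5,6,7}

Derivation:
pass 0 (initial): D(X)={3,4,5,6,7}
pass 1: V {3,4,7}->{}; W {3,5,6}->{}; Y {3,4,5,6,7}->{}
pass 2: no change
Fixpoint after 2 passes: D(X) = {3,4,5,6,7}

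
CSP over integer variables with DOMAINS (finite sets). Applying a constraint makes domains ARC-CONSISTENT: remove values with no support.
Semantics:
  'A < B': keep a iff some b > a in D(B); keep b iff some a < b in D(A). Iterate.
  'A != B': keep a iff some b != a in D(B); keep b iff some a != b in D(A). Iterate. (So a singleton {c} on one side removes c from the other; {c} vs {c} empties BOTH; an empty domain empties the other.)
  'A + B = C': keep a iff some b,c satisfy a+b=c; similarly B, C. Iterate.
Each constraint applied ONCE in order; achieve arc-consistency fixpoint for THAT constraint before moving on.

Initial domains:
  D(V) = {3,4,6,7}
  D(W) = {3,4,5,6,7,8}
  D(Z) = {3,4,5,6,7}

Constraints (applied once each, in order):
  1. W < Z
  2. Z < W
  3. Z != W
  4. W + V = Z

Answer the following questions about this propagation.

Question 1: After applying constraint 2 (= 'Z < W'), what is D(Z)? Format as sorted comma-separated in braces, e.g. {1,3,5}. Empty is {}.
Answer: {4,5}

Derivation:
Constraint 1 (W < Z) on D(W)={3,4,5,6,7,8} D(Z)={3,4,5,6,7}: W {3,4,5,6,7,8}->{3,4,5,6}; Z {3,4,5,6,7}->{4,5,6,7}
Constraint 2 (Z < W) on D(Z)={4,5,6,7} D(W)={3,4,5,6}: Z {4,5,6,7}->{4,5}; W {3,4,5,6}->{5,6}
So after constraint 2: D(Z) = {4,5}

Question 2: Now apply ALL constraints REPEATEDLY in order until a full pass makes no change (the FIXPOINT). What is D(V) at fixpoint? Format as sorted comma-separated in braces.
Answer: {}

Derivation:
pass 0 (initial): D(V)={3,4,6,7}
pass 1: V {3,4,6,7}->{}; W {3,4,5,6,7,8}->{}; Z {3,4,5,6,7}->{}
pass 2: no change
Fixpoint after 2 passes: D(V) = {}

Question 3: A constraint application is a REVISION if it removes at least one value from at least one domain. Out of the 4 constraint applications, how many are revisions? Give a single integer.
Answer: 3

Derivation:
Constraint 1 (W < Z) on D(W)={3,4,5,6,7,8} D(Z)={3,4,5,6,7}: W {3,4,5,6,7,8}->{3,4,5,6}; Z {3,4,5,6,7}->{4,5,6,7} => REVISION
Constraint 2 (Z < W) on D(Z)={4,5,6,7} D(W)={3,4,5,6}: Z {4,5,6,7}->{4,5}; W {3,4,5,6}->{5,6} => REVISION
Constraint 3 (Z != W) on D(Z)={4,5} D(W)={5,6}: no change => not a revision
Constraint 4 (W + V = Z) on D(W)={5,6} D(V)={3,4,6,7} D(Z)={4,5}: W {5,6}->{}; V {3,4,6,7}->{}; Z {4,5}->{} => REVISION
Total revisions = 3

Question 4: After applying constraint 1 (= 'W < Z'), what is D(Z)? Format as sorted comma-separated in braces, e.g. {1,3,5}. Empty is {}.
Constraint 1 (W < Z) on D(W)={3,4,5,6,7,8} D(Z)={3,4,5,6,7}: W {3,4,5,6,7,8}->{3,4,5,6}; Z {3,4,5,6,7}->{4,5,6,7}
So after constraint 1: D(Z) = {4,5,6,7}

Answer: {4,5,6,7}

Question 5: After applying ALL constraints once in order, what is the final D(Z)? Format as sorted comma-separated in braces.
Answer: {}

Derivation:
Constraint 1 (W < Z) on D(W)={3,4,5,6,7,8} D(Z)={3,4,5,6,7}: W {3,4,5,6,7,8}->{3,4,5,6}; Z {3,4,5,6,7}->{4,5,6,7}
Constraint 2 (Z < W) on D(Z)={4,5,6,7} D(W)={3,4,5,6}: Z {4,5,6,7}->{4,5}; W {3,4,5,6}->{5,6}
Constraint 3 (Z != W) on D(Z)={4,5} D(W)={5,6}: no change
Constraint 4 (W + V = Z) on D(W)={5,6} D(V)={3,4,6,7} D(Z)={4,5}: W {5,6}->{}; V {3,4,6,7}->{}; Z {4,5}->{}
So after all 4 constraints: D(Z) = {}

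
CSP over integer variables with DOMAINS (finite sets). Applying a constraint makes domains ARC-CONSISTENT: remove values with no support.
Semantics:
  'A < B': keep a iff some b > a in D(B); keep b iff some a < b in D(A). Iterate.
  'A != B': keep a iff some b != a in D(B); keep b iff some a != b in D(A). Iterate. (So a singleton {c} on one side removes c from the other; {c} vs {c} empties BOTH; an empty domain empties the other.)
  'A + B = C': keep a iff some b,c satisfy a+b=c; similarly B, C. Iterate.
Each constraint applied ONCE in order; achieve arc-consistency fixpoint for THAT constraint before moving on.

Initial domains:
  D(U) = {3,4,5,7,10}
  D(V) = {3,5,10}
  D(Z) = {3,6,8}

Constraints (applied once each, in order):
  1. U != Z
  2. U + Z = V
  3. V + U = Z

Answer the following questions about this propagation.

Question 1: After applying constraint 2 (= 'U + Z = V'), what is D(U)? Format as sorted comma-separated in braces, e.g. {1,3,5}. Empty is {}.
Constraint 1 (U != Z) on D(U)={3,4,5,7,10} D(Z)={3,6,8}: no change
Constraint 2 (U + Z = V) on D(U)={3,4,5,7,10} D(Z)={3,6,8} D(V)={3,5,10}: U {3,4,5,7,10}->{4,7}; Z {3,6,8}->{3,6}; V {3,5,10}->{10}
So after constraint 2: D(U) = {4,7}

Answer: {4,7}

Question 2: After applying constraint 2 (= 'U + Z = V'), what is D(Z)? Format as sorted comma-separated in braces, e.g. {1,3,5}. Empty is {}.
Answer: {3,6}

Derivation:
Constraint 1 (U != Z) on D(U)={3,4,5,7,10} D(Z)={3,6,8}: no change
Constraint 2 (U + Z = V) on D(U)={3,4,5,7,10} D(Z)={3,6,8} D(V)={3,5,10}: U {3,4,5,7,10}->{4,7}; Z {3,6,8}->{3,6}; V {3,5,10}->{10}
So after constraint 2: D(Z) = {3,6}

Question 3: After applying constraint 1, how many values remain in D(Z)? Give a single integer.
Answer: 3

Derivation:
Constraint 1 (U != Z) on D(U)={3,4,5,7,10} D(Z)={3,6,8}: no change
So after constraint 1: D(Z)={3,6,8}, size = 3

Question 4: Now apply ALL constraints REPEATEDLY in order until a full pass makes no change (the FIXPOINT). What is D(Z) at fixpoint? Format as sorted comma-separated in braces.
Answer: {}

Derivation:
pass 0 (initial): D(Z)={3,6,8}
pass 1: U {3,4,5,7,10}->{}; V {3,5,10}->{}; Z {3,6,8}->{}
pass 2: no change
Fixpoint after 2 passes: D(Z) = {}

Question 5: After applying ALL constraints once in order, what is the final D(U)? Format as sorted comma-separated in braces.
Answer: {}

Derivation:
Constraint 1 (U != Z) on D(U)={3,4,5,7,10} D(Z)={3,6,8}: no change
Constraint 2 (U + Z = V) on D(U)={3,4,5,7,10} D(Z)={3,6,8} D(V)={3,5,10}: U {3,4,5,7,10}->{4,7}; Z {3,6,8}->{3,6}; V {3,5,10}->{10}
Constraint 3 (V + U = Z) on D(V)={10} D(U)={4,7} D(Z)={3,6}: V {10}->{}; U {4,7}->{}; Z {3,6}->{}
So after all 3 constraints: D(U) = {}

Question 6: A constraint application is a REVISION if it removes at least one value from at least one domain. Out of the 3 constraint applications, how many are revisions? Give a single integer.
Constraint 1 (U != Z) on D(U)={3,4,5,7,10} D(Z)={3,6,8}: no change => not a revision
Constraint 2 (U + Z = V) on D(U)={3,4,5,7,10} D(Z)={3,6,8} D(V)={3,5,10}: U {3,4,5,7,10}->{4,7}; Z {3,6,8}->{3,6}; V {3,5,10}->{10} => REVISION
Constraint 3 (V + U = Z) on D(V)={10} D(U)={4,7} D(Z)={3,6}: V {10}->{}; U {4,7}->{}; Z {3,6}->{} => REVISION
Total revisions = 2

Answer: 2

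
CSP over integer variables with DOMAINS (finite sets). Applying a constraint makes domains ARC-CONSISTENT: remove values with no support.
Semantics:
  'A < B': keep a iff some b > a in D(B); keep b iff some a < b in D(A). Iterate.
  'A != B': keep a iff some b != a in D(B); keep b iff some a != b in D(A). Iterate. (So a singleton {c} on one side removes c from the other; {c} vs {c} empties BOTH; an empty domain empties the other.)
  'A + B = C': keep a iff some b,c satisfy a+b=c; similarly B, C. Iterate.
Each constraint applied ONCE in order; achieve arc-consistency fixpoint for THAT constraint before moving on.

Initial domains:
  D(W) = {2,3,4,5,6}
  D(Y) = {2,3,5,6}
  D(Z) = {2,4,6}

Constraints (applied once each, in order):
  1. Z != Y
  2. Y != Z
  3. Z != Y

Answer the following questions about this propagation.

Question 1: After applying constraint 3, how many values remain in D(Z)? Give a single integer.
Constraint 1 (Z != Y) on D(Z)={2,4,6} D(Y)={2,3,5,6}: no change
Constraint 2 (Y != Z) on D(Y)={2,3,5,6} D(Z)={2,4,6}: no change
Constraint 3 (Z != Y) on D(Z)={2,4,6} D(Y)={2,3,5,6}: no change
So after constraint 3: D(Z)={2,4,6}, size = 3

Answer: 3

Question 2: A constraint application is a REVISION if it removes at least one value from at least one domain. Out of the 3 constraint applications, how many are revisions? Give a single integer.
Answer: 0

Derivation:
Constraint 1 (Z != Y) on D(Z)={2,4,6} D(Y)={2,3,5,6}: no change => not a revision
Constraint 2 (Y != Z) on D(Y)={2,3,5,6} D(Z)={2,4,6}: no change => not a revision
Constraint 3 (Z != Y) on D(Z)={2,4,6} D(Y)={2,3,5,6}: no change => not a revision
Total revisions = 0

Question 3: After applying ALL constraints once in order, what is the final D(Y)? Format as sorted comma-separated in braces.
Answer: {2,3,5,6}

Derivation:
Constraint 1 (Z != Y) on D(Z)={2,4,6} D(Y)={2,3,5,6}: no change
Constraint 2 (Y != Z) on D(Y)={2,3,5,6} D(Z)={2,4,6}: no change
Constraint 3 (Z != Y) on D(Z)={2,4,6} D(Y)={2,3,5,6}: no change
So after all 3 constraints: D(Y) = {2,3,5,6}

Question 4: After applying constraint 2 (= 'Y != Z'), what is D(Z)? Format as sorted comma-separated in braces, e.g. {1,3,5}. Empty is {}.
Constraint 1 (Z != Y) on D(Z)={2,4,6} D(Y)={2,3,5,6}: no change
Constraint 2 (Y != Z) on D(Y)={2,3,5,6} D(Z)={2,4,6}: no change
So after constraint 2: D(Z) = {2,4,6}

Answer: {2,4,6}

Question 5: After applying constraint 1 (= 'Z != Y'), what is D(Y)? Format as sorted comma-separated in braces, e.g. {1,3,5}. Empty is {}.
Constraint 1 (Z != Y) on D(Z)={2,4,6} D(Y)={2,3,5,6}: no change
So after constraint 1: D(Y) = {2,3,5,6}

Answer: {2,3,5,6}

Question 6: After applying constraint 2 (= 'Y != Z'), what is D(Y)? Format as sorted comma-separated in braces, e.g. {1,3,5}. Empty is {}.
Constraint 1 (Z != Y) on D(Z)={2,4,6} D(Y)={2,3,5,6}: no change
Constraint 2 (Y != Z) on D(Y)={2,3,5,6} D(Z)={2,4,6}: no change
So after constraint 2: D(Y) = {2,3,5,6}

Answer: {2,3,5,6}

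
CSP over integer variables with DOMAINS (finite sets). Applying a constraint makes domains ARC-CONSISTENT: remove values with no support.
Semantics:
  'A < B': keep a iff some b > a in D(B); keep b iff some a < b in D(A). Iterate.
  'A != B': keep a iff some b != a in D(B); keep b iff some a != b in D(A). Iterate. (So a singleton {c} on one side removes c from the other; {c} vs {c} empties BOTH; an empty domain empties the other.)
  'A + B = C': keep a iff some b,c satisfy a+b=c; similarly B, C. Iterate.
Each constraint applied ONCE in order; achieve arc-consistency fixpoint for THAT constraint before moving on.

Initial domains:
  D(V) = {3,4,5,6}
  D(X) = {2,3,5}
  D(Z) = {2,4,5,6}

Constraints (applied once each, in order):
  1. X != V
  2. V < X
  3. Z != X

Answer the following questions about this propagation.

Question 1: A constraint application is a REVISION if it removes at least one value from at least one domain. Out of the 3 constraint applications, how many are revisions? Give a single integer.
Constraint 1 (X != V) on D(X)={2,3,5} D(V)={3,4,5,6}: no change => not a revision
Constraint 2 (V < X) on D(V)={3,4,5,6} D(X)={2,3,5}: V {3,4,5,6}->{3,4}; X {2,3,5}->{5} => REVISION
Constraint 3 (Z != X) on D(Z)={2,4,5,6} D(X)={5}: Z {2,4,5,6}->{2,4,6} => REVISION
Total revisions = 2

Answer: 2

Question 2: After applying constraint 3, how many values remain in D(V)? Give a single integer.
Constraint 1 (X != V) on D(X)={2,3,5} D(V)={3,4,5,6}: no change
Constraint 2 (V < X) on D(V)={3,4,5,6} D(X)={2,3,5}: V {3,4,5,6}->{3,4}; X {2,3,5}->{5}
Constraint 3 (Z != X) on D(Z)={2,4,5,6} D(X)={5}: Z {2,4,5,6}->{2,4,6}
So after constraint 3: D(V)={3,4}, size = 2

Answer: 2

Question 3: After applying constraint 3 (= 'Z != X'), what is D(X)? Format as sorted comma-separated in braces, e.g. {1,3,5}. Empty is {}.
Answer: {5}

Derivation:
Constraint 1 (X != V) on D(X)={2,3,5} D(V)={3,4,5,6}: no change
Constraint 2 (V < X) on D(V)={3,4,5,6} D(X)={2,3,5}: V {3,4,5,6}->{3,4}; X {2,3,5}->{5}
Constraint 3 (Z != X) on D(Z)={2,4,5,6} D(X)={5}: Z {2,4,5,6}->{2,4,6}
So after constraint 3: D(X) = {5}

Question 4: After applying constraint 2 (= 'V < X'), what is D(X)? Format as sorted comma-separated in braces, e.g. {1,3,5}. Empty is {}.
Constraint 1 (X != V) on D(X)={2,3,5} D(V)={3,4,5,6}: no change
Constraint 2 (V < X) on D(V)={3,4,5,6} D(X)={2,3,5}: V {3,4,5,6}->{3,4}; X {2,3,5}->{5}
So after constraint 2: D(X) = {5}

Answer: {5}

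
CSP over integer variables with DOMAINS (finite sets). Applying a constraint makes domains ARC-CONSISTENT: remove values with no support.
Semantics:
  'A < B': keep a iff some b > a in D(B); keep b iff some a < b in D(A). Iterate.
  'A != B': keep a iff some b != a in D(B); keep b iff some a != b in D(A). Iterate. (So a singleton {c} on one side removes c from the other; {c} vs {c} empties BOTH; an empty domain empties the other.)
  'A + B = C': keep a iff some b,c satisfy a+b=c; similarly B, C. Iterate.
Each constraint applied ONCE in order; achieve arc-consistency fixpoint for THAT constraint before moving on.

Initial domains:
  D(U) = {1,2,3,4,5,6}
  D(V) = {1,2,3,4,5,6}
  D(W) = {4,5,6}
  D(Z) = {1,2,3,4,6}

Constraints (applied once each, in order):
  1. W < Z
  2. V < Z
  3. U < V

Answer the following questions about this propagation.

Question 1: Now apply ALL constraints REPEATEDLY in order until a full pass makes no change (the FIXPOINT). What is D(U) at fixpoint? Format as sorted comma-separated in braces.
Answer: {1,2,3,4}

Derivation:
pass 0 (initial): D(U)={1,2,3,4,5,6}
pass 1: U {1,2,3,4,5,6}->{1,2,3,4}; V {1,2,3,4,5,6}->{2,3,4,5}; W {4,5,6}->{4,5}; Z {1,2,3,4,6}->{6}
pass 2: no change
Fixpoint after 2 passes: D(U) = {1,2,3,4}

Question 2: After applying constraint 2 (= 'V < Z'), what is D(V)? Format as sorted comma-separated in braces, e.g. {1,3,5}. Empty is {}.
Constraint 1 (W < Z) on D(W)={4,5,6} D(Z)={1,2,3,4,6}: W {4,5,6}->{4,5}; Z {1,2,3,4,6}->{6}
Constraint 2 (V < Z) on D(V)={1,2,3,4,5,6} D(Z)={6}: V {1,2,3,4,5,6}->{1,2,3,4,5}
So after constraint 2: D(V) = {1,2,3,4,5}

Answer: {1,2,3,4,5}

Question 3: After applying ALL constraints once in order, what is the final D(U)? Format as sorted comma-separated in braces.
Constraint 1 (W < Z) on D(W)={4,5,6} D(Z)={1,2,3,4,6}: W {4,5,6}->{4,5}; Z {1,2,3,4,6}->{6}
Constraint 2 (V < Z) on D(V)={1,2,3,4,5,6} D(Z)={6}: V {1,2,3,4,5,6}->{1,2,3,4,5}
Constraint 3 (U < V) on D(U)={1,2,3,4,5,6} D(V)={1,2,3,4,5}: U {1,2,3,4,5,6}->{1,2,3,4}; V {1,2,3,4,5}->{2,3,4,5}
So after all 3 constraints: D(U) = {1,2,3,4}

Answer: {1,2,3,4}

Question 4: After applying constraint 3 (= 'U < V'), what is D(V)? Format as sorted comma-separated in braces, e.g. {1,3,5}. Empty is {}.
Constraint 1 (W < Z) on D(W)={4,5,6} D(Z)={1,2,3,4,6}: W {4,5,6}->{4,5}; Z {1,2,3,4,6}->{6}
Constraint 2 (V < Z) on D(V)={1,2,3,4,5,6} D(Z)={6}: V {1,2,3,4,5,6}->{1,2,3,4,5}
Constraint 3 (U < V) on D(U)={1,2,3,4,5,6} D(V)={1,2,3,4,5}: U {1,2,3,4,5,6}->{1,2,3,4}; V {1,2,3,4,5}->{2,3,4,5}
So after constraint 3: D(V) = {2,3,4,5}

Answer: {2,3,4,5}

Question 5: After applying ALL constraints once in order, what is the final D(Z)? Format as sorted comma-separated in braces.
Answer: {6}

Derivation:
Constraint 1 (W < Z) on D(W)={4,5,6} D(Z)={1,2,3,4,6}: W {4,5,6}->{4,5}; Z {1,2,3,4,6}->{6}
Constraint 2 (V < Z) on D(V)={1,2,3,4,5,6} D(Z)={6}: V {1,2,3,4,5,6}->{1,2,3,4,5}
Constraint 3 (U < V) on D(U)={1,2,3,4,5,6} D(V)={1,2,3,4,5}: U {1,2,3,4,5,6}->{1,2,3,4}; V {1,2,3,4,5}->{2,3,4,5}
So after all 3 constraints: D(Z) = {6}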